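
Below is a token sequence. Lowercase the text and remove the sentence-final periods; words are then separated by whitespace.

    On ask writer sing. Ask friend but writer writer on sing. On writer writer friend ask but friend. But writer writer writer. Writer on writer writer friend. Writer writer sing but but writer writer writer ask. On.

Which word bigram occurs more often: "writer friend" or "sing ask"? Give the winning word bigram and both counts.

"writer friend": 2 occurrences
"sing ask": 1 occurrence

"writer friend" (2 vs 1)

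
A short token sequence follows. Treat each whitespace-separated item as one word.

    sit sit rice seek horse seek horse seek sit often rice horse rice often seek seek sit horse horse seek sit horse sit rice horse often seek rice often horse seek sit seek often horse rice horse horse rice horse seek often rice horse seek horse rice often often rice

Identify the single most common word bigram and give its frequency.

Bigram frequencies (highest first):
  horse seek: 6
  rice horse: 5
  seek sit: 4
  horse rice: 4
  seek horse: 3
  often rice: 3
  … (16 more, each ≤ 3)

"horse seek", 6 times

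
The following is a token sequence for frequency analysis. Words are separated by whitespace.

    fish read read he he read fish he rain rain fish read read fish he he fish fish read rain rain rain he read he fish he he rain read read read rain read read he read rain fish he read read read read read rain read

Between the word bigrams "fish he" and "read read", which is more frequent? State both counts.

"read read" (9 vs 4)

"fish he": 4 occurrences
"read read": 9 occurrences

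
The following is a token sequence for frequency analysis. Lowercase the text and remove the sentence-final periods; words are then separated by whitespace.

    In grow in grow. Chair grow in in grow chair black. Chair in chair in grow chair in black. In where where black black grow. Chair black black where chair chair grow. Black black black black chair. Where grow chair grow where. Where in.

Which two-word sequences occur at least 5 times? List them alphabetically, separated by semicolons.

Bigram counts meeting the condition (at least 5 times):
  black black: 5
  grow chair: 5

black black; grow chair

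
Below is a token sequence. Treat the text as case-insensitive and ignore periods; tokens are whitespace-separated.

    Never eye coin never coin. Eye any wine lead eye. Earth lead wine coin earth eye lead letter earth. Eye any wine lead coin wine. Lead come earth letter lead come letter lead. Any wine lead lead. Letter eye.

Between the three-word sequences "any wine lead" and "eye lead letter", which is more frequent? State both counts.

"any wine lead" (3 vs 1)

"any wine lead": 3 occurrences
"eye lead letter": 1 occurrence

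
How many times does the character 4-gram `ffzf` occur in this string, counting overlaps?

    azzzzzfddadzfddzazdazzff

0

Sliding a length-4 window over the 24 characters (21 positions):
  (no match at any position)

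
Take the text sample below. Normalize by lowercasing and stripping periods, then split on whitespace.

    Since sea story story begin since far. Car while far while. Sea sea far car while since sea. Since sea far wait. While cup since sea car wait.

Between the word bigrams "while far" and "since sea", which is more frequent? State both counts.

"since sea" (4 vs 1)

"while far": 1 occurrence
"since sea": 4 occurrences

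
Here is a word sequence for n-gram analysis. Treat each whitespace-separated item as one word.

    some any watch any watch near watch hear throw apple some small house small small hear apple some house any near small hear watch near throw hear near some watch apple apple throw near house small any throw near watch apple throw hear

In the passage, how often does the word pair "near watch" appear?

Scanning the 42 overlapping bigram windows for "near watch":
  position 6–7: near watch
  position 39–40: near watch

2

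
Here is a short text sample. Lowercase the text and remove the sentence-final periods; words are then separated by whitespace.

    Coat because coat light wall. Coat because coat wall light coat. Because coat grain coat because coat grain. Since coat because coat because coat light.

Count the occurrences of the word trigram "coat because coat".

6

Scanning the 23 overlapping trigram windows for "coat because coat":
  position 1–3: coat because coat
  position 6–8: coat because coat
  position 11–13: coat because coat
  position 15–17: coat because coat
  position 20–22: coat because coat
  position 22–24: coat because coat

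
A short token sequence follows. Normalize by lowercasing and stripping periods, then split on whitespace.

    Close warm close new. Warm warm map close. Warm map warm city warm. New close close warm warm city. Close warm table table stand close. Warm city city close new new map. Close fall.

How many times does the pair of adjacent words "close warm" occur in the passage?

Scanning the 33 overlapping bigram windows for "close warm":
  position 1–2: close warm
  position 8–9: close warm
  position 16–17: close warm
  position 20–21: close warm
  position 25–26: close warm

5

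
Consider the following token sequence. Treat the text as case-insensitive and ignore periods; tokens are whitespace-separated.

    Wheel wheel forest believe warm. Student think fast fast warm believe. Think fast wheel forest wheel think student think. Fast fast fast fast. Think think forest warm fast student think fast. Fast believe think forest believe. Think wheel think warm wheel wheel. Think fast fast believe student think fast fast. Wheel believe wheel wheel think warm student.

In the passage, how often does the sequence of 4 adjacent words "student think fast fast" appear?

4

Scanning the 54 overlapping 4-gram windows for "student think fast fast":
  position 6–9: student think fast fast
  position 18–21: student think fast fast
  position 29–32: student think fast fast
  position 47–50: student think fast fast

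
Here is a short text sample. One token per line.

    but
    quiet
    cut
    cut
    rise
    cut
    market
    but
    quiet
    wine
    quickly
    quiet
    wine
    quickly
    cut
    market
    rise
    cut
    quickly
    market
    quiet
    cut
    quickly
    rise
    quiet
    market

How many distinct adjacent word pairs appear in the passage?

26 tokens → 25 bigram windows in total.
Repeated bigrams (each contributes count−1 duplicates):
  but quiet: 2
  cut market: 2
  cut quickly: 2
  quiet cut: 2
  quiet wine: 2
  rise cut: 2
  wine quickly: 2
7 duplicate windows → 25 − 7 = 18 distinct.

18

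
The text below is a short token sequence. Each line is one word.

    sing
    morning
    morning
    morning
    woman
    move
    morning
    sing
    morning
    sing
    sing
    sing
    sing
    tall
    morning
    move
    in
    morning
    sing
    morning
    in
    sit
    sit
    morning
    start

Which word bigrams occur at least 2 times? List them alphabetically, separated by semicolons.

Bigram counts meeting the condition (at least 2 times):
  morning morning: 2
  morning sing: 3
  sing morning: 3
  sing sing: 3

morning morning; morning sing; sing morning; sing sing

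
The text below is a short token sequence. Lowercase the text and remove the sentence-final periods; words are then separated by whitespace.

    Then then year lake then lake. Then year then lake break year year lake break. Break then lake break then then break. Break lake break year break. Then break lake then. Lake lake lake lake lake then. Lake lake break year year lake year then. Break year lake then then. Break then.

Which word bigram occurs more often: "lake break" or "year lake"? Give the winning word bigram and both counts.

"lake break": 5 occurrences
"year lake": 4 occurrences

"lake break" (5 vs 4)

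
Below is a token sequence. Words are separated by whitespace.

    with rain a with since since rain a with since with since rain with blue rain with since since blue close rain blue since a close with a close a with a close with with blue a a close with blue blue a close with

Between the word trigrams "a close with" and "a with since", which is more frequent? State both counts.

"a close with" (4 vs 2)

"a close with": 4 occurrences
"a with since": 2 occurrences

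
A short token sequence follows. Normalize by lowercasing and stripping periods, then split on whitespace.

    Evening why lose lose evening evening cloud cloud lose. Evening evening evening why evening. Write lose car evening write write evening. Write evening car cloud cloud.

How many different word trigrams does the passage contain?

23

26 tokens → 24 trigram windows in total.
Repeated trigrams (each contributes count−1 duplicates):
  lose evening evening: 2
1 duplicate windows → 24 − 1 = 23 distinct.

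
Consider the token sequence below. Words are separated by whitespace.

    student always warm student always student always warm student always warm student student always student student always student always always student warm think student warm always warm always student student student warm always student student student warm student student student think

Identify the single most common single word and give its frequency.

Unigram frequencies (highest first):
  student: 20
  always: 11
  warm: 8
  think: 2

"student", 20 times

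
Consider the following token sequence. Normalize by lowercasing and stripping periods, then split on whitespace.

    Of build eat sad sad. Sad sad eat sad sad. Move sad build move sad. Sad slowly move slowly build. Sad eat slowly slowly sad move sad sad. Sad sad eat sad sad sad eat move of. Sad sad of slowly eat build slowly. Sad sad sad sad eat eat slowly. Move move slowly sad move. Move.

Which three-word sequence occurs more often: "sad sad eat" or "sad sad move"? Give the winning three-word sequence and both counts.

"sad sad eat" (4 vs 1)

"sad sad eat": 4 occurrences
"sad sad move": 1 occurrence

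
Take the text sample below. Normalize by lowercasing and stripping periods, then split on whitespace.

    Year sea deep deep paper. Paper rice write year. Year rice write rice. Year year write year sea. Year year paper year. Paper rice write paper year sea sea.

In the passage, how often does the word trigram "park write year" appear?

Scanning the 27 overlapping trigram windows for "park write year":
  (none found)

0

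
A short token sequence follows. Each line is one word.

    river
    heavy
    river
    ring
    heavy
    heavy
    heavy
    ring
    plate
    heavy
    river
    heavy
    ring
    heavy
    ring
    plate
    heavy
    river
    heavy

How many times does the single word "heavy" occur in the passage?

Scanning the 19 tokens for "heavy":
  position 2: heavy
  position 5: heavy
  position 6: heavy
  position 7: heavy
  position 10: heavy
  position 12: heavy
  position 14: heavy
  position 17: heavy
  position 19: heavy

9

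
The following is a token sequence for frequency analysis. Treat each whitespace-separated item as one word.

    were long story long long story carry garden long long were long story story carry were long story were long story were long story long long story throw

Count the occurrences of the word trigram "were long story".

5

Scanning the 26 overlapping trigram windows for "were long story":
  position 1–3: were long story
  position 11–13: were long story
  position 16–18: were long story
  position 19–21: were long story
  position 22–24: were long story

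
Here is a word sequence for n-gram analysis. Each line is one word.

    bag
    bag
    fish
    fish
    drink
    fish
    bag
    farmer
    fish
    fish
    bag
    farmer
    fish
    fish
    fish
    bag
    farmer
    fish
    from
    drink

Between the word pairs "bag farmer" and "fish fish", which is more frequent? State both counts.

"bag farmer": 3 occurrences
"fish fish": 4 occurrences

"fish fish" (4 vs 3)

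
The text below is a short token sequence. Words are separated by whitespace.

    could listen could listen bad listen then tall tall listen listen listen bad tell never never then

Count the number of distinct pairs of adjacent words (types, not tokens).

17 tokens → 16 bigram windows in total.
Repeated bigrams (each contributes count−1 duplicates):
  could listen: 2
  listen bad: 2
  listen listen: 2
3 duplicate windows → 16 − 3 = 13 distinct.

13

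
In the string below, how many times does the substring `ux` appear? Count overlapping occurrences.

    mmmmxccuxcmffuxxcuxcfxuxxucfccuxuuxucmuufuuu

6

Sliding a length-2 window over the 44 characters (43 positions):
  position 8–9: ux
  position 14–15: ux
  position 18–19: ux
  position 23–24: ux
  position 31–32: ux
  position 34–35: ux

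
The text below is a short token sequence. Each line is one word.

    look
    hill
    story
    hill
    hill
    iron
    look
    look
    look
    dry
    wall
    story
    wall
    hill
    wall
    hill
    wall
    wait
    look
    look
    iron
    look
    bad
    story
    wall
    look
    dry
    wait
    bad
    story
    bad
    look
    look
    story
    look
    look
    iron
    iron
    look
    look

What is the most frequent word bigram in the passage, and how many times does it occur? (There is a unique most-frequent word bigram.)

Bigram frequencies (highest first):
  look look: 6
  iron look: 3
  look dry: 2
  story wall: 2
  wall hill: 2
  hill wall: 2
  … (20 more, each ≤ 2)

"look look", 6 times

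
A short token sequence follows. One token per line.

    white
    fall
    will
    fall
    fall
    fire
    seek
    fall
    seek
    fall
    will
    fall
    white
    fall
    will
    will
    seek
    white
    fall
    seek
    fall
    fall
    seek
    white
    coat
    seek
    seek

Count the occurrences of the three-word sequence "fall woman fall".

0

Scanning the 25 overlapping trigram windows for "fall woman fall":
  (none found)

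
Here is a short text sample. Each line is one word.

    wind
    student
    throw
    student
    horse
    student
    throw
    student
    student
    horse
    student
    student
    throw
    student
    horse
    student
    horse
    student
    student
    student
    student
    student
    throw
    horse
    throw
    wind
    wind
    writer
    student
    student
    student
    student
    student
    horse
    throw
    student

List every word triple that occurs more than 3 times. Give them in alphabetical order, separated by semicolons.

Trigram counts meeting the condition (more than 3 times):
  student horse student: 4
  student student student: 6

student horse student; student student student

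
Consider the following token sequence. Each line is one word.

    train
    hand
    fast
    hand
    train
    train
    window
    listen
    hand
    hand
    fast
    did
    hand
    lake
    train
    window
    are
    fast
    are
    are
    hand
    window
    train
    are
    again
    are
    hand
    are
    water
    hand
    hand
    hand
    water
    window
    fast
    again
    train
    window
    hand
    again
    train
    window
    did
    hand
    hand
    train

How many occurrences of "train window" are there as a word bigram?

4

Scanning the 45 overlapping bigram windows for "train window":
  position 6–7: train window
  position 15–16: train window
  position 37–38: train window
  position 41–42: train window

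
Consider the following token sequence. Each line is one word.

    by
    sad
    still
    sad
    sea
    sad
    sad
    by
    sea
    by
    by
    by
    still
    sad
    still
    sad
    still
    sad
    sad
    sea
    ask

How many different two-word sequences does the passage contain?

12

21 tokens → 20 bigram windows in total.
Repeated bigrams (each contributes count−1 duplicates):
  still sad: 4
  sad still: 3
  by by: 2
  sad sad: 2
  sad sea: 2
8 duplicate windows → 20 − 8 = 12 distinct.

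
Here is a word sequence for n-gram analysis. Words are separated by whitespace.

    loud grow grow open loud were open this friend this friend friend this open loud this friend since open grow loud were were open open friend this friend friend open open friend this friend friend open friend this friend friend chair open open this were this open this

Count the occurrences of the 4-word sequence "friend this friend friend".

Scanning the 45 overlapping 4-gram windows for "friend this friend friend":
  position 9–12: friend this friend friend
  position 26–29: friend this friend friend
  position 32–35: friend this friend friend
  position 37–40: friend this friend friend

4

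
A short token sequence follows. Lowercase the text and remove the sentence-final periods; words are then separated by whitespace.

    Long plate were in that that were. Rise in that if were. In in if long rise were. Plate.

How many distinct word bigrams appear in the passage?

19 tokens → 18 bigram windows in total.
Repeated bigrams (each contributes count−1 duplicates):
  in that: 2
  were in: 2
2 duplicate windows → 18 − 2 = 16 distinct.

16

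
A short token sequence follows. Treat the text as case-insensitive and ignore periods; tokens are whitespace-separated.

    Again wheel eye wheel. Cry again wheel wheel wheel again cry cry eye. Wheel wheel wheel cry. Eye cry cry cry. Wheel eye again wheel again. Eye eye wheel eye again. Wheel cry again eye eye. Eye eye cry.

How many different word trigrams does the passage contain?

39 tokens → 37 trigram windows in total.
Repeated trigrams (each contributes count−1 duplicates):
  again eye eye: 2
  eye again wheel: 2
  eye eye eye: 2
  wheel cry again: 2
  wheel eye again: 2
  wheel wheel wheel: 2
6 duplicate windows → 37 − 6 = 31 distinct.

31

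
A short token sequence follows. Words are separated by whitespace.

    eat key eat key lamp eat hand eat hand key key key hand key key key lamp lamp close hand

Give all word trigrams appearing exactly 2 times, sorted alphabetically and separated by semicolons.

Trigram counts meeting the condition (exactly 2 times):
  hand key key: 2
  key key key: 2

hand key key; key key key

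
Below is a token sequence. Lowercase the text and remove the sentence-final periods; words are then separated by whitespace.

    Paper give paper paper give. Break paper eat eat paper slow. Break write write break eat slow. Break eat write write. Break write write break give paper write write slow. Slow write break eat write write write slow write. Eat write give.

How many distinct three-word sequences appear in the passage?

33

42 tokens → 40 trigram windows in total.
Repeated trigrams (each contributes count−1 duplicates):
  write write break: 3
  break eat write: 2
  break write write: 2
  eat write write: 2
  write break eat: 2
  write write slow: 2
7 duplicate windows → 40 − 7 = 33 distinct.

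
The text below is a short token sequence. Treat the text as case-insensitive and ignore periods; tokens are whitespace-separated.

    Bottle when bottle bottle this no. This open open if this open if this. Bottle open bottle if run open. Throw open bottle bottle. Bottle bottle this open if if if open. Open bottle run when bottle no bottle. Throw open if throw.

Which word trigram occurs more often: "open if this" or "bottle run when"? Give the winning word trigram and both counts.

"open if this": 2 occurrences
"bottle run when": 1 occurrence

"open if this" (2 vs 1)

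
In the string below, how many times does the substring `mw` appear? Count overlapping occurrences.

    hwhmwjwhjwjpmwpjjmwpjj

Sliding a length-2 window over the 22 characters (21 positions):
  position 4–5: mw
  position 13–14: mw
  position 18–19: mw

3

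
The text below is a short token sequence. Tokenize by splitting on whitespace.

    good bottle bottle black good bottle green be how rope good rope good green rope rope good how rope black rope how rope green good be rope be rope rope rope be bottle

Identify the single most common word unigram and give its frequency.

Unigram frequencies (highest first):
  rope: 11
  good: 6
  bottle: 4
  be: 4
  green: 3
  how: 3
  … (1 more, each ≤ 2)

"rope", 11 times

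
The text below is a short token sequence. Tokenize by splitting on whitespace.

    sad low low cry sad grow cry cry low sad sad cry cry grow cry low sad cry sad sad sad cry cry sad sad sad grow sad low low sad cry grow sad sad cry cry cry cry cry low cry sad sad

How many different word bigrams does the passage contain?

13

44 tokens → 43 bigram windows in total.
Repeated bigrams (each contributes count−1 duplicates):
  cry cry: 7
  sad sad: 7
  sad cry: 5
  cry sad: 4
  cry low: 3
  low sad: 3
  cry grow: 2
  grow cry: 2
  … (5 more repeated)
30 duplicate windows → 43 − 30 = 13 distinct.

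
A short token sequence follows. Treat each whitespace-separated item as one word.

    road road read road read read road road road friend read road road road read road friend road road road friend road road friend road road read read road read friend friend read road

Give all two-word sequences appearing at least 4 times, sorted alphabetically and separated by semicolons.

read road; road friend; road read; road road

Bigram counts meeting the condition (at least 4 times):
  read road: 6
  road friend: 4
  road read: 5
  road road: 9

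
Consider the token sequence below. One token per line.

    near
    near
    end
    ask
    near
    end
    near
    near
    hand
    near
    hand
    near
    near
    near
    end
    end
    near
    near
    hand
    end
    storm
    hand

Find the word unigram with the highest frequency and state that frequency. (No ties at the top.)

"near", 11 times

Unigram frequencies (highest first):
  near: 11
  end: 5
  hand: 4
  ask: 1
  storm: 1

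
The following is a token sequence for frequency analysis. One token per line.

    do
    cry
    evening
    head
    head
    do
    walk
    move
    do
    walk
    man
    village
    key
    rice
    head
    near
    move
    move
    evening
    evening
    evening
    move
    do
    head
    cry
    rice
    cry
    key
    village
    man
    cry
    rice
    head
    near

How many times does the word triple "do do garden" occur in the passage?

Scanning the 32 overlapping trigram windows for "do do garden":
  (none found)

0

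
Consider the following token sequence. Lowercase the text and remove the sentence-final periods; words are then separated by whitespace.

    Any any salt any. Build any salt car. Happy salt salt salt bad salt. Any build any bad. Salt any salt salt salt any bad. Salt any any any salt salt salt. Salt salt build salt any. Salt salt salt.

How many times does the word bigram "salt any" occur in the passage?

6

Scanning the 39 overlapping bigram windows for "salt any":
  position 3–4: salt any
  position 14–15: salt any
  position 19–20: salt any
  position 23–24: salt any
  position 26–27: salt any
  position 36–37: salt any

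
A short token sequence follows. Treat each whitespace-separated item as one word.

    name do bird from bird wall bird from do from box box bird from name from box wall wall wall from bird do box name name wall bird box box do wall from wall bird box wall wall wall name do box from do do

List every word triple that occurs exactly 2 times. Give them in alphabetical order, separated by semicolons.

box wall wall; wall bird box; wall wall wall

Trigram counts meeting the condition (exactly 2 times):
  box wall wall: 2
  wall bird box: 2
  wall wall wall: 2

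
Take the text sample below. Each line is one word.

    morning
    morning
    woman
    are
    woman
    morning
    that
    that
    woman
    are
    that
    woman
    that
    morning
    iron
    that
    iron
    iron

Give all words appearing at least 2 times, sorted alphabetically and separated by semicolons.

Unigram counts meeting the condition (at least 2 times):
  are: 2
  iron: 3
  morning: 4
  that: 5
  woman: 4

are; iron; morning; that; woman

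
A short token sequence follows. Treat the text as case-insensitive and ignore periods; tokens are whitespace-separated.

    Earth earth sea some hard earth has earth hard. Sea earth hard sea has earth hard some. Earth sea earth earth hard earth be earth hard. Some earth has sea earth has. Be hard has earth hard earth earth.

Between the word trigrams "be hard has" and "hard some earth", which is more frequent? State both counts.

"hard some earth" (2 vs 1)

"be hard has": 1 occurrence
"hard some earth": 2 occurrences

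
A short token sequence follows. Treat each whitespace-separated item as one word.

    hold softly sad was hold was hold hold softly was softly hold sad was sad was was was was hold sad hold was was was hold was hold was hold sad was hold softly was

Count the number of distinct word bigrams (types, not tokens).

35 tokens → 34 bigram windows in total.
Repeated bigrams (each contributes count−1 duplicates):
  was hold: 7
  was was: 5
  hold was: 4
  sad was: 4
  hold sad: 3
  hold softly: 3
  softly was: 2
21 duplicate windows → 34 − 21 = 13 distinct.

13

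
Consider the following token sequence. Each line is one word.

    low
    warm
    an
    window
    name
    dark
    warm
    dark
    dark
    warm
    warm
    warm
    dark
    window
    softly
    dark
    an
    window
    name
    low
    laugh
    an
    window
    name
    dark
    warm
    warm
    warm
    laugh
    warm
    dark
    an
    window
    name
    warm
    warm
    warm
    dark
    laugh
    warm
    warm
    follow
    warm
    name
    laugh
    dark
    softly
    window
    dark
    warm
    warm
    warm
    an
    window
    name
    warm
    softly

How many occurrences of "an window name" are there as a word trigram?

5

Scanning the 55 overlapping trigram windows for "an window name":
  position 3–5: an window name
  position 17–19: an window name
  position 22–24: an window name
  position 32–34: an window name
  position 53–55: an window name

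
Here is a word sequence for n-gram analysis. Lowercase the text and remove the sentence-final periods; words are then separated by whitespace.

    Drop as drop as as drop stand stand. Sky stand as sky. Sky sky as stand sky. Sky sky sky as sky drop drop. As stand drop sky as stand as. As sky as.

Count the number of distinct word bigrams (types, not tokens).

34 tokens → 33 bigram windows in total.
Repeated bigrams (each contributes count−1 duplicates):
  sky sky: 5
  sky as: 4
  as sky: 3
  as stand: 3
  drop as: 3
  as as: 2
  as drop: 2
  stand as: 2
  … (1 more repeated)
17 duplicate windows → 33 − 17 = 16 distinct.

16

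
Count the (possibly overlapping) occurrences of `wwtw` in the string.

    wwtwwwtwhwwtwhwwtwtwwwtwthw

Sliding a length-4 window over the 27 characters (24 positions):
  position 1–4: wwtw
  position 5–8: wwtw
  position 10–13: wwtw
  position 15–18: wwtw
  position 21–24: wwtw

5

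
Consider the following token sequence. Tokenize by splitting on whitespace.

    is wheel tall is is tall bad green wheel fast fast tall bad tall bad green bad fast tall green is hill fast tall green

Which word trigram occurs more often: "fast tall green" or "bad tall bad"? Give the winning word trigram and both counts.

"fast tall green" (2 vs 1)

"fast tall green": 2 occurrences
"bad tall bad": 1 occurrence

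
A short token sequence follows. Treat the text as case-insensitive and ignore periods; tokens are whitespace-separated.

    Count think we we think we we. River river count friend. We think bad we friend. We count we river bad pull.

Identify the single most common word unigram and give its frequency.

"we", 8 times

Unigram frequencies (highest first):
  we: 8
  count: 3
  think: 3
  river: 3
  friend: 2
  bad: 2
  … (1 more, each ≤ 1)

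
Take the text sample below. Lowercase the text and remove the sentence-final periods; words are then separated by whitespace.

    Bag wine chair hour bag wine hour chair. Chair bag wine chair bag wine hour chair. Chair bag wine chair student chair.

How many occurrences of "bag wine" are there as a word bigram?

Scanning the 21 overlapping bigram windows for "bag wine":
  position 1–2: bag wine
  position 5–6: bag wine
  position 10–11: bag wine
  position 13–14: bag wine
  position 18–19: bag wine

5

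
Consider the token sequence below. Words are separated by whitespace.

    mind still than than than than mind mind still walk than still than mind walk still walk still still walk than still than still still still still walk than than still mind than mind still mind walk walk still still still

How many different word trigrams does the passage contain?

41 tokens → 39 trigram windows in total.
Repeated trigrams (each contributes count−1 duplicates):
  still still still: 3
  still walk than: 3
  still still walk: 2
  than still than: 2
  than than than: 2
  walk still still: 2
  walk than still: 2
9 duplicate windows → 39 − 9 = 30 distinct.

30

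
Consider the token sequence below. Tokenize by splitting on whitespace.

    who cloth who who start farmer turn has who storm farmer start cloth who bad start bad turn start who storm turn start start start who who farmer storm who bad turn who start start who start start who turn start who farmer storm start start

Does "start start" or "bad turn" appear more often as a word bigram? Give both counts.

"start start" (5 vs 2)

"start start": 5 occurrences
"bad turn": 2 occurrences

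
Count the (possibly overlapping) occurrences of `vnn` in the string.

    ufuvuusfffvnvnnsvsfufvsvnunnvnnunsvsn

Sliding a length-3 window over the 37 characters (35 positions):
  position 13–15: vnn
  position 29–31: vnn

2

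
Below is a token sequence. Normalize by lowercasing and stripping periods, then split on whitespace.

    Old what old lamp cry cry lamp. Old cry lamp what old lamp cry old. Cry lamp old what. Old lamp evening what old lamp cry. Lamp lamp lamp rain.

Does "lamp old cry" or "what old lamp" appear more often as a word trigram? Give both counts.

"lamp old cry": 1 occurrence
"what old lamp": 4 occurrences

"what old lamp" (4 vs 1)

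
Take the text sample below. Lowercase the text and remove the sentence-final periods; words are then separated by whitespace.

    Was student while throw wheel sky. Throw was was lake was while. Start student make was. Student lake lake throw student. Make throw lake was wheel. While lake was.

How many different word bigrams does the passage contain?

29 tokens → 28 bigram windows in total.
Repeated bigrams (each contributes count−1 duplicates):
  lake was: 3
  student make: 2
  was student: 2
4 duplicate windows → 28 − 4 = 24 distinct.

24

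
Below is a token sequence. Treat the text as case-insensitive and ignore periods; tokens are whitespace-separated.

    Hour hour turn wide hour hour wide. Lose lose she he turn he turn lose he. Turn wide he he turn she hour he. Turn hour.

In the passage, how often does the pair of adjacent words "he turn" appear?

5

Scanning the 25 overlapping bigram windows for "he turn":
  position 11–12: he turn
  position 13–14: he turn
  position 16–17: he turn
  position 20–21: he turn
  position 24–25: he turn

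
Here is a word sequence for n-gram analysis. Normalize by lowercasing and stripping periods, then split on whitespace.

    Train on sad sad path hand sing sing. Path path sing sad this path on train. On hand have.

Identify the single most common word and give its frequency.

Unigram frequencies (highest first):
  path: 4
  on: 3
  sad: 3
  sing: 3
  train: 2
  hand: 2
  … (2 more, each ≤ 1)

"path", 4 times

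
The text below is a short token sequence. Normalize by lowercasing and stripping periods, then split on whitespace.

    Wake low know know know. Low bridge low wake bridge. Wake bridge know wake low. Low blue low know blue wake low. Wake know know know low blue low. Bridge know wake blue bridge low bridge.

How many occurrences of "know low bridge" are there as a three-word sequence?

Scanning the 34 overlapping trigram windows for "know low bridge":
  position 5–7: know low bridge

1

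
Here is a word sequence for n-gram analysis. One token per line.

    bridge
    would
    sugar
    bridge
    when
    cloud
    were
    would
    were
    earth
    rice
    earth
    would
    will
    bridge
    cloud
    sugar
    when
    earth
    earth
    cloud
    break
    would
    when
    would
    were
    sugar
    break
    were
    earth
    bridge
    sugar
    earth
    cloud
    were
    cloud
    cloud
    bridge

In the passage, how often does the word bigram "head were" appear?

Scanning the 37 overlapping bigram windows for "head were":
  (none found)

0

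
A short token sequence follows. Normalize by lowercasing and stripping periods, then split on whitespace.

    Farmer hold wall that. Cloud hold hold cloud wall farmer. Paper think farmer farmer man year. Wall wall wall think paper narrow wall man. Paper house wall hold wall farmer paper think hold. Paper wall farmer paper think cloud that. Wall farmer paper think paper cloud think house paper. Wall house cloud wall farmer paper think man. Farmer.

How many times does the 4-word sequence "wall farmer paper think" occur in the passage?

Scanning the 55 overlapping 4-gram windows for "wall farmer paper think":
  position 9–12: wall farmer paper think
  position 29–32: wall farmer paper think
  position 35–38: wall farmer paper think
  position 41–44: wall farmer paper think
  position 53–56: wall farmer paper think

5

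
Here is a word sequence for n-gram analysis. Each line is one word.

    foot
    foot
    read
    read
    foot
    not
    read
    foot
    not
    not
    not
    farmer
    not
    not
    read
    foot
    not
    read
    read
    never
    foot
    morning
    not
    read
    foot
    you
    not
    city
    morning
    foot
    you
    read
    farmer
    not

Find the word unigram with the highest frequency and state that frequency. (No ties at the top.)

Unigram frequencies (highest first):
  not: 10
  foot: 8
  read: 8
  farmer: 2
  morning: 2
  you: 2
  … (2 more, each ≤ 1)

"not", 10 times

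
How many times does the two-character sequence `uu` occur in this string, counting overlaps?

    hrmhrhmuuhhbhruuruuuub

5

Sliding a length-2 window over the 22 characters (21 positions):
  position 8–9: uu
  position 15–16: uu
  position 18–19: uu
  position 19–20: uu
  position 20–21: uu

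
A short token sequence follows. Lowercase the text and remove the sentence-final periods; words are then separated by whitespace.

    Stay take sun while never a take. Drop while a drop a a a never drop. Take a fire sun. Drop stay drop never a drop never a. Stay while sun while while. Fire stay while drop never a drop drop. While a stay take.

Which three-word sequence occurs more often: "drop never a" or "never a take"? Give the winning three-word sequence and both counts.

"drop never a": 3 occurrences
"never a take": 1 occurrence

"drop never a" (3 vs 1)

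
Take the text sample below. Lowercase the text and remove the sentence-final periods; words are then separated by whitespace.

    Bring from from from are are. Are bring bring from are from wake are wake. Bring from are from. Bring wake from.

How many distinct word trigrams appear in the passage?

22 tokens → 20 trigram windows in total.
Repeated trigrams (each contributes count−1 duplicates):
  bring from are: 2
  from are from: 2
2 duplicate windows → 20 − 2 = 18 distinct.

18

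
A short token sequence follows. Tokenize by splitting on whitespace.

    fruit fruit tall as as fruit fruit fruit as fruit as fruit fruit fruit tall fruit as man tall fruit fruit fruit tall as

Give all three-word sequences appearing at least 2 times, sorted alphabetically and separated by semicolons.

Trigram counts meeting the condition (at least 2 times):
  as fruit fruit: 2
  fruit as fruit: 2
  fruit fruit fruit: 3
  fruit fruit tall: 3
  fruit tall as: 2

as fruit fruit; fruit as fruit; fruit fruit fruit; fruit fruit tall; fruit tall as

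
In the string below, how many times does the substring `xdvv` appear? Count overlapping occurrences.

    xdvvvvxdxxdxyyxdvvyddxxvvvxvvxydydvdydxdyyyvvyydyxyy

2

Sliding a length-4 window over the 52 characters (49 positions):
  position 1–4: xdvv
  position 15–18: xdvv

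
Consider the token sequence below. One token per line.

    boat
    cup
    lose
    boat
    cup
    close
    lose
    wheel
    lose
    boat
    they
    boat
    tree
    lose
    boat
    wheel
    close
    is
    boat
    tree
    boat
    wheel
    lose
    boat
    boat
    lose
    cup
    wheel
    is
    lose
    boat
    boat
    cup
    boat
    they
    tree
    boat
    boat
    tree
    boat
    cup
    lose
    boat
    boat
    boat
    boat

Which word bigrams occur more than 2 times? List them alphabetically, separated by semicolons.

Bigram counts meeting the condition (more than 2 times):
  boat boat: 6
  boat cup: 4
  boat tree: 3
  lose boat: 6
  tree boat: 3

boat boat; boat cup; boat tree; lose boat; tree boat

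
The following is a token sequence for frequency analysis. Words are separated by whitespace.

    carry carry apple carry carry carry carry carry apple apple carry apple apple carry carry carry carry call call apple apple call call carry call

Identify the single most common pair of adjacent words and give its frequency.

Bigram frequencies (highest first):
  carry carry: 8
  carry apple: 3
  apple carry: 3
  apple apple: 3
  carry call: 2
  call call: 2
  … (3 more, each ≤ 1)

"carry carry", 8 times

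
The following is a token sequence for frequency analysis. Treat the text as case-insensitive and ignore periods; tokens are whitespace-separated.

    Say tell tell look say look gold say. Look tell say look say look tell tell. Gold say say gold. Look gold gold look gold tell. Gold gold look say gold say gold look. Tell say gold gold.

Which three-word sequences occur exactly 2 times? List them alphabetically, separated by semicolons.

gold gold look; gold look gold; look say look; look tell say; say gold look; say look tell

Trigram counts meeting the condition (exactly 2 times):
  gold gold look: 2
  gold look gold: 2
  look say look: 2
  look tell say: 2
  say gold look: 2
  say look tell: 2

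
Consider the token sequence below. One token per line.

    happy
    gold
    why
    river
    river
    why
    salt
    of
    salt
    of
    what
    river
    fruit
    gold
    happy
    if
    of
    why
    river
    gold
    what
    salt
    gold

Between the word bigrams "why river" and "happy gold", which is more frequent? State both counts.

"why river" (2 vs 1)

"why river": 2 occurrences
"happy gold": 1 occurrence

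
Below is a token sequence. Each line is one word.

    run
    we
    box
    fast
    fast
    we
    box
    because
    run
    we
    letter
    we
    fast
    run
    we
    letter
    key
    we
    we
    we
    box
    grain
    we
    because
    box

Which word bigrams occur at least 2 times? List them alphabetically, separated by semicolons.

run we; we box; we letter; we we

Bigram counts meeting the condition (at least 2 times):
  run we: 3
  we box: 3
  we letter: 2
  we we: 2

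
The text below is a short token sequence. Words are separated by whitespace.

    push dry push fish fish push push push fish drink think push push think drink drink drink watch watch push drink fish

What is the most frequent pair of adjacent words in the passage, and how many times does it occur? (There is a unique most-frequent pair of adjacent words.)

Bigram frequencies (highest first):
  push push: 3
  push fish: 2
  drink drink: 2
  push dry: 1
  dry push: 1
  fish fish: 1
  … (11 more, each ≤ 1)

"push push", 3 times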